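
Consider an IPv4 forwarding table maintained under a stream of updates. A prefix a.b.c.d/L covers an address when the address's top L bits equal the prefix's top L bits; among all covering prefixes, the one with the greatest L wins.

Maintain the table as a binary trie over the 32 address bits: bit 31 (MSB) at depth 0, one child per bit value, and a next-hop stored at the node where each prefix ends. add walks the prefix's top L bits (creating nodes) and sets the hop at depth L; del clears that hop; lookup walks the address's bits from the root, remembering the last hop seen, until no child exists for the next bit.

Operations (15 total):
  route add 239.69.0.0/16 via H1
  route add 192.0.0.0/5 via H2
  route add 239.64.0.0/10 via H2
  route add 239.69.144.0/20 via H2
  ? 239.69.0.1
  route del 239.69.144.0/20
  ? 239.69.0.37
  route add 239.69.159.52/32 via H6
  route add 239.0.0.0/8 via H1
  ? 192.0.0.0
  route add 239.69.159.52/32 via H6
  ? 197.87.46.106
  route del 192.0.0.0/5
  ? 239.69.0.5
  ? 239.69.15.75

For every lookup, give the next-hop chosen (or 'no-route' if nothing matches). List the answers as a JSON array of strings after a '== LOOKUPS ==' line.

Apply in order:
  + 239.69.0.0/16 (H1) depth=16
  + 192.0.0.0/5 (H2) depth=5
  + 239.64.0.0/10 (H2) depth=10
  + 239.69.144.0/20 (H2) depth=20
  ? 239.69.0.1  path d0:-→d1:-→d2:-→d3:-→d4:-→d5:-→d6:-→d7:-→d8:-→d9:-→d10:H2→d11:-→d12:-→d13:-→d14:-→d15:-→d16:H1  best=H1
  - 239.69.144.0/20 clear@20
  ? 239.69.0.37  path d0:-→d1:-→d2:-→d3:-→d4:-→d5:-→d6:-→d7:-→d8:-→d9:-→d10:H2→d11:-→d12:-→d13:-→d14:-→d15:-→d16:H1  best=H1
  + 239.69.159.52/32 (H6) depth=32
  + 239.0.0.0/8 (H1) depth=8
  ? 192.0.0.0  path d0:-→d1:-→d2:-→d3:-→d4:-→d5:H2  best=H2
  + 239.69.159.52/32 (H6) depth=32
  ? 197.87.46.106  path d0:-→d1:-→d2:-→d3:-→d4:-→d5:H2  best=H2
  - 192.0.0.0/5 clear@5
  ? 239.69.0.5  path d0:-→d1:-→d2:-→d3:-→d4:-→d5:-→d6:-→d7:-→d8:H1→d9:-→d10:H2→d11:-→d12:-→d13:-→d14:-→d15:-→d16:H1  best=H1
  ? 239.69.15.75  path d0:-→d1:-→d2:-→d3:-→d4:-→d5:-→d6:-→d7:-→d8:H1→d9:-→d10:H2→d11:-→d12:-→d13:-→d14:-→d15:-→d16:H1  best=H1

== LOOKUPS ==
["H1","H1","H2","H2","H1","H1"]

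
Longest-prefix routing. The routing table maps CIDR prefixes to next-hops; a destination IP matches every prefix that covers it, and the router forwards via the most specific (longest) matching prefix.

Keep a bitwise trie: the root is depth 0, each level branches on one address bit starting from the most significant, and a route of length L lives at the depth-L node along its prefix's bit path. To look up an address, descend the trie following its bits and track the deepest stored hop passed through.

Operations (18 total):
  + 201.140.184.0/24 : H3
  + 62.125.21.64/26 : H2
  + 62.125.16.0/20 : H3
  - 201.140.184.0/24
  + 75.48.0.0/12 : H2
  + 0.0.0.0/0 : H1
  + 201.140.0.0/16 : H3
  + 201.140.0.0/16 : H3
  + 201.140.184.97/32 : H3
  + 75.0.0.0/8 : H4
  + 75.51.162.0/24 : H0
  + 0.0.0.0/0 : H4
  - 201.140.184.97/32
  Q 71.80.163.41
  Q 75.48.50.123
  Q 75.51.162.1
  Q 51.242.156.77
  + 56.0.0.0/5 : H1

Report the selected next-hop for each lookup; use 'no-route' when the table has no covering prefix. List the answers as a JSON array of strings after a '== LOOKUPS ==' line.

Trace:
  add 201.140.184.0/24 -> H3 at depth 24
  add 62.125.21.64/26 -> H2 at depth 26
  add 62.125.16.0/20 -> H3 at depth 20
  - 201.140.184.0/24 clear@24
  add 75.48.0.0/12 -> H2 at depth 12
  add 0.0.0.0/0 -> H1 at depth 0
  add 201.140.0.0/16 -> H3 at depth 16
  add 201.140.0.0/16 -> H3 at depth 16
  add 201.140.184.97/32 -> H3 at depth 32
  add 75.0.0.0/8 -> H4 at depth 8
  add 75.51.162.0/24 -> H0 at depth 24
  add 0.0.0.0/0 -> H4 at depth 0
  - 201.140.184.97/32 clear@32
  ? 71.80.163.41  path d0:H4→d1:-→d2:-→d3:-→d4:-  best=H4
  ? 75.48.50.123  path d0:H4→d1:-→d2:-→d3:-→d4:-→d5:-→d6:-→d7:-→d8:H4→d9:-→d10:-→d11:-→d12:H2→d13:-→d14:-  best=H2
  ? 75.51.162.1  path d0:H4→d1:-→d2:-→d3:-→d4:-→d5:-→d6:-→d7:-→d8:H4→d9:-→d10:-→d11:-→d12:H2→d13:-→d14:-→d15:-→d16:-→d17:-→d18:-→d19:-→d20:-→d21:-→d22:-→d23:-→d24:H0  best=H0
  ? 51.242.156.77  path d0:H4→d1:-→d2:-→d3:-→d4:-  best=H4
  add 56.0.0.0/5 -> H1 at depth 5

== LOOKUPS ==
["H4","H2","H0","H4"]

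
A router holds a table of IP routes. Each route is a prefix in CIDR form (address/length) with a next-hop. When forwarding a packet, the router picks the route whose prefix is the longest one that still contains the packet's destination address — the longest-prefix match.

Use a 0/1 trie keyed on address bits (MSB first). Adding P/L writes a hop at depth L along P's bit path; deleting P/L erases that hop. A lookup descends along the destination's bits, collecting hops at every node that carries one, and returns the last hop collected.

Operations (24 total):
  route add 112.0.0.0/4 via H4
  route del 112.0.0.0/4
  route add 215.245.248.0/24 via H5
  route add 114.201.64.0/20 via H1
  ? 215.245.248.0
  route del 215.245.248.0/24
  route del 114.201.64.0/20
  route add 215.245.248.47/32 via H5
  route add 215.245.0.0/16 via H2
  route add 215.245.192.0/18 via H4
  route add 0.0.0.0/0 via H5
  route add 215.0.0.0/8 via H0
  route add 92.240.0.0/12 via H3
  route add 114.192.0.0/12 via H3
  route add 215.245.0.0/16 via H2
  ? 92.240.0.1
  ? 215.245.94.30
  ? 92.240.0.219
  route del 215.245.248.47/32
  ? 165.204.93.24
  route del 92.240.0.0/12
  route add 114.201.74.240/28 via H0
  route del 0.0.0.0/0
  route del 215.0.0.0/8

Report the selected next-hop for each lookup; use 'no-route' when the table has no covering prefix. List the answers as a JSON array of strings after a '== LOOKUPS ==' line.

Trace:
  add 112.0.0.0/4 -> H4 at depth 4
  del 112.0.0.0/4 (clear depth 4)
  add 215.245.248.0/24 -> H5 at depth 24
  add 114.201.64.0/20 -> H1 at depth 20
  Q 215.245.248.0: descend 110101111111010111111000 ; hops seen [H5] ; pick H5
  del 215.245.248.0/24 (clear depth 24)
  del 114.201.64.0/20 (clear depth 20)
  add 215.245.248.47/32 -> H5 at depth 32
  add 215.245.0.0/16 -> H2 at depth 16
  add 215.245.192.0/18 -> H4 at depth 18
  add 0.0.0.0/0 -> H5 at depth 0
  add 215.0.0.0/8 -> H0 at depth 8
  add 92.240.0.0/12 -> H3 at depth 12
  add 114.192.0.0/12 -> H3 at depth 12
  add 215.245.0.0/16 -> H2 at depth 16
  Q 92.240.0.1: descend 010111001111 ; hops seen [H5,H3] ; pick H3
  Q 215.245.94.30: descend 1101011111110101 ; hops seen [H5,H0,H2] ; pick H2
  Q 92.240.0.219: descend 010111001111 ; hops seen [H5,H3] ; pick H3
  del 215.245.248.47/32 (clear depth 32)
  Q 165.204.93.24: descend 1 ; hops seen [H5] ; pick H5
  del 92.240.0.0/12 (clear depth 12)
  add 114.201.74.240/28 -> H0 at depth 28
  del 0.0.0.0/0 (clear depth 0)
  del 215.0.0.0/8 (clear depth 8)

== LOOKUPS ==
["H5","H3","H2","H3","H5"]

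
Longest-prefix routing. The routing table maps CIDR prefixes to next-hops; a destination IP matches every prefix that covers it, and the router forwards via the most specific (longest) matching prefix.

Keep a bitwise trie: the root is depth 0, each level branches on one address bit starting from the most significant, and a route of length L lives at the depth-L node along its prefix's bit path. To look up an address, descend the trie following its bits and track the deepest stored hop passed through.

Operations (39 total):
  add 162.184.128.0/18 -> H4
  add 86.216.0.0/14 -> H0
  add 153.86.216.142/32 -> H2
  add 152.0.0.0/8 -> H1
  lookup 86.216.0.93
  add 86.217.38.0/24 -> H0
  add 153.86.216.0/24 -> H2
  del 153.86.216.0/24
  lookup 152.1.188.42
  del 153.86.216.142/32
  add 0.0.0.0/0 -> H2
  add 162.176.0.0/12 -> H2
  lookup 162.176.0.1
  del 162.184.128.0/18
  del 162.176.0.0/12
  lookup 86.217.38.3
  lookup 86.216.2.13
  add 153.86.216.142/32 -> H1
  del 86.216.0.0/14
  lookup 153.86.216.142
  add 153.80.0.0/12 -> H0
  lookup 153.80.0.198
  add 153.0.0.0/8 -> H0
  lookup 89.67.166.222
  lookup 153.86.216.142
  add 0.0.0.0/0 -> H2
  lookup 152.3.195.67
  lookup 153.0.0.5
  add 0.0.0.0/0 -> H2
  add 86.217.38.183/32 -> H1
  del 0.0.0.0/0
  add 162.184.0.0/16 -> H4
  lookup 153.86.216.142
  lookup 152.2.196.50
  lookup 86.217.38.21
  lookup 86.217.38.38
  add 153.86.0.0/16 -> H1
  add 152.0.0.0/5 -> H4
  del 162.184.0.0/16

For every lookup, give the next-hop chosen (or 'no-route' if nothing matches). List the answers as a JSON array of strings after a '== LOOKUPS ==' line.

Process each operation:
  add 162.184.128.0/18 -> H4 at depth 18
  add 86.216.0.0/14 -> H0 at depth 14
  add 153.86.216.142/32 -> H2 at depth 32
  add 152.0.0.0/8 -> H1 at depth 8
  Q 86.216.0.93: descend 01010110110110 ; hops seen [H0] ; pick H0
  add 86.217.38.0/24 -> H0 at depth 24
  add 153.86.216.0/24 -> H2 at depth 24
  del 153.86.216.0/24 (clear depth 24)
  Q 152.1.188.42: descend 10011000 ; hops seen [H1] ; pick H1
  del 153.86.216.142/32 (clear depth 32)
  add 0.0.0.0/0 -> H2 at depth 0
  add 162.176.0.0/12 -> H2 at depth 12
  Q 162.176.0.1: descend 101000101011 ; hops seen [H2,H2] ; pick H2
  del 162.184.128.0/18 (clear depth 18)
  del 162.176.0.0/12 (clear depth 12)
  Q 86.217.38.3: descend 010101101101100100100110 ; hops seen [H2,H0,H0] ; pick H0
  Q 86.216.2.13: descend 010101101101100 ; hops seen [H2,H0] ; pick H0
  add 153.86.216.142/32 -> H1 at depth 32
  del 86.216.0.0/14 (clear depth 14)
  Q 153.86.216.142: descend 10011001010101101101100010001110 ; hops seen [H2,H1] ; pick H1
  add 153.80.0.0/12 -> H0 at depth 12
  Q 153.80.0.198: descend 1001100101010 ; hops seen [H2,H0] ; pick H0
  add 153.0.0.0/8 -> H0 at depth 8
  Q 89.67.166.222: descend 0101 ; hops seen [H2] ; pick H2
  Q 153.86.216.142: descend 10011001010101101101100010001110 ; hops seen [H2,H0,H0,H1] ; pick H1
  add 0.0.0.0/0 -> H2 at depth 0
  Q 152.3.195.67: descend 10011000 ; hops seen [H2,H1] ; pick H1
  Q 153.0.0.5: descend 100110010 ; hops seen [H2,H0] ; pick H0
  add 0.0.0.0/0 -> H2 at depth 0
  add 86.217.38.183/32 -> H1 at depth 32
  del 0.0.0.0/0 (clear depth 0)
  add 162.184.0.0/16 -> H4 at depth 16
  Q 153.86.216.142: descend 10011001010101101101100010001110 ; hops seen [H0,H0,H1] ; pick H1
  Q 152.2.196.50: descend 10011000 ; hops seen [H1] ; pick H1
  Q 86.217.38.21: descend 010101101101100100100110 ; hops seen [H0] ; pick H0
  Q 86.217.38.38: descend 010101101101100100100110 ; hops seen [H0] ; pick H0
  add 153.86.0.0/16 -> H1 at depth 16
  add 152.0.0.0/5 -> H4 at depth 5
  del 162.184.0.0/16 (clear depth 16)

== LOOKUPS ==
["H0","H1","H2","H0","H0","H1","H0","H2","H1","H1","H0","H1","H1","H0","H0"]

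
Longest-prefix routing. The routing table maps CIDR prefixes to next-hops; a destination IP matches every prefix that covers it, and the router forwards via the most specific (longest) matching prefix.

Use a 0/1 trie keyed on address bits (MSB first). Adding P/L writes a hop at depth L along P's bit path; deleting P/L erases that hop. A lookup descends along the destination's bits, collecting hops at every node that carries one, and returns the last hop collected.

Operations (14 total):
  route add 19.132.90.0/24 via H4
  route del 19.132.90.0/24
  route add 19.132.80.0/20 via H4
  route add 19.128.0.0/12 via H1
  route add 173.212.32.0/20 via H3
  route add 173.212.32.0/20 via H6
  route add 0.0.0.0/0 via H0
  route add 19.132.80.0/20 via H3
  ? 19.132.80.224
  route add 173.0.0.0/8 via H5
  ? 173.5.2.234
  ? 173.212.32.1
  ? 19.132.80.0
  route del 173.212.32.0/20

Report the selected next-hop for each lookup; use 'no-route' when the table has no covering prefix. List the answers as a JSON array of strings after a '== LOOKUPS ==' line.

Trace:
  + 19.132.90.0/24 (H4) depth=24
  del 19.132.90.0/24 (clear depth 24)
  + 19.132.80.0/20 (H4) depth=20
  + 19.128.0.0/12 (H1) depth=12
  + 173.212.32.0/20 (H3) depth=20
  + 173.212.32.0/20 (H6) depth=20
  + 0.0.0.0/0 (H0) depth=0
  + 19.132.80.0/20 (H3) depth=20
  lookup 19.132.80.224: bits 00010011100001000101 walk d0:H0→d1:-→d2:-→d3:-→d4:-→d5:-→d6:-→d7:-→d8:-→d9:-→d10:-→d11:-→d12:H1→d13:-→d14:-→d15:-→d16:-→d17:-→d18:-→d19:-→d20:H3 -> H3
  + 173.0.0.0/8 (H5) depth=8
  lookup 173.5.2.234: bits 10101101 walk d0:H0→d1:-→d2:-→d3:-→d4:-→d5:-→d6:-→d7:-→d8:H5 -> H5
  lookup 173.212.32.1: bits 10101101110101000010 walk d0:H0→d1:-→d2:-→d3:-→d4:-→d5:-→d6:-→d7:-→d8:H5→d9:-→d10:-→d11:-→d12:-→d13:-→d14:-→d15:-→d16:-→d17:-→d18:-→d19:-→d20:H6 -> H6
  lookup 19.132.80.0: bits 00010011100001000101 walk d0:H0→d1:-→d2:-→d3:-→d4:-→d5:-→d6:-→d7:-→d8:-→d9:-→d10:-→d11:-→d12:H1→d13:-→d14:-→d15:-→d16:-→d17:-→d18:-→d19:-→d20:H3 -> H3
  del 173.212.32.0/20 (clear depth 20)

== LOOKUPS ==
["H3","H5","H6","H3"]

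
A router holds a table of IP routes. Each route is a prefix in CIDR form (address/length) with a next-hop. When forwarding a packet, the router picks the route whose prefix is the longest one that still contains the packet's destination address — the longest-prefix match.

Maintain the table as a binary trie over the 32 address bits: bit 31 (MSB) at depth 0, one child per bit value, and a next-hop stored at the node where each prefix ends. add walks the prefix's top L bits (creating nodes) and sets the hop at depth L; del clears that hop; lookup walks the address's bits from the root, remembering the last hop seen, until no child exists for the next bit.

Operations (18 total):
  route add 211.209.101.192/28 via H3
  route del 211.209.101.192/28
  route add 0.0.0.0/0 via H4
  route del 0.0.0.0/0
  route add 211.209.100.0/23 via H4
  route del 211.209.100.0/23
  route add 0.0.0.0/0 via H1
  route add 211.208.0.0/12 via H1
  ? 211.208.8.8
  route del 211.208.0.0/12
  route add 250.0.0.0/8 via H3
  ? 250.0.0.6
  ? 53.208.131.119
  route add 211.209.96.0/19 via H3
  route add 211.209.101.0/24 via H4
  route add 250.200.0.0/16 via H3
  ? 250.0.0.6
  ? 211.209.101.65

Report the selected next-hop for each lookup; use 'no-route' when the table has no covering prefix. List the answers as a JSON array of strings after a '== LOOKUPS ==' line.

Process each operation:
  add 211.209.101.192/28 -> H3 at depth 28
  - 211.209.101.192/28 clear@28
  add 0.0.0.0/0 -> H4 at depth 0
  - 0.0.0.0/0 clear@0
  add 211.209.100.0/23 -> H4 at depth 23
  - 211.209.100.0/23 clear@23
  add 0.0.0.0/0 -> H1 at depth 0
  add 211.208.0.0/12 -> H1 at depth 12
  lookup 211.208.8.8: bits 110100111101000 walk d0:H1→d1:-→d2:-→d3:-→d4:-→d5:-→d6:-→d7:-→d8:-→d9:-→d10:-→d11:-→d12:H1→d13:-→d14:-→d15:- -> H1
  - 211.208.0.0/12 clear@12
  add 250.0.0.0/8 -> H3 at depth 8
  lookup 250.0.0.6: bits 11111010 walk d0:H1→d1:-→d2:-→d3:-→d4:-→d5:-→d6:-→d7:-→d8:H3 -> H3
  lookup 53.208.131.119: bits ε walk d0:H1 -> H1
  add 211.209.96.0/19 -> H3 at depth 19
  add 211.209.101.0/24 -> H4 at depth 24
  add 250.200.0.0/16 -> H3 at depth 16
  lookup 250.0.0.6: bits 11111010 walk d0:H1→d1:-→d2:-→d3:-→d4:-→d5:-→d6:-→d7:-→d8:H3 -> H3
  lookup 211.209.101.65: bits 110100111101000101100101 walk d0:H1→d1:-→d2:-→d3:-→d4:-→d5:-→d6:-→d7:-→d8:-→d9:-→d10:-→d11:-→d12:-→d13:-→d14:-→d15:-→d16:-→d17:-→d18:-→d19:H3→d20:-→d21:-→d22:-→d23:-→d24:H4 -> H4

== LOOKUPS ==
["H1","H3","H1","H3","H4"]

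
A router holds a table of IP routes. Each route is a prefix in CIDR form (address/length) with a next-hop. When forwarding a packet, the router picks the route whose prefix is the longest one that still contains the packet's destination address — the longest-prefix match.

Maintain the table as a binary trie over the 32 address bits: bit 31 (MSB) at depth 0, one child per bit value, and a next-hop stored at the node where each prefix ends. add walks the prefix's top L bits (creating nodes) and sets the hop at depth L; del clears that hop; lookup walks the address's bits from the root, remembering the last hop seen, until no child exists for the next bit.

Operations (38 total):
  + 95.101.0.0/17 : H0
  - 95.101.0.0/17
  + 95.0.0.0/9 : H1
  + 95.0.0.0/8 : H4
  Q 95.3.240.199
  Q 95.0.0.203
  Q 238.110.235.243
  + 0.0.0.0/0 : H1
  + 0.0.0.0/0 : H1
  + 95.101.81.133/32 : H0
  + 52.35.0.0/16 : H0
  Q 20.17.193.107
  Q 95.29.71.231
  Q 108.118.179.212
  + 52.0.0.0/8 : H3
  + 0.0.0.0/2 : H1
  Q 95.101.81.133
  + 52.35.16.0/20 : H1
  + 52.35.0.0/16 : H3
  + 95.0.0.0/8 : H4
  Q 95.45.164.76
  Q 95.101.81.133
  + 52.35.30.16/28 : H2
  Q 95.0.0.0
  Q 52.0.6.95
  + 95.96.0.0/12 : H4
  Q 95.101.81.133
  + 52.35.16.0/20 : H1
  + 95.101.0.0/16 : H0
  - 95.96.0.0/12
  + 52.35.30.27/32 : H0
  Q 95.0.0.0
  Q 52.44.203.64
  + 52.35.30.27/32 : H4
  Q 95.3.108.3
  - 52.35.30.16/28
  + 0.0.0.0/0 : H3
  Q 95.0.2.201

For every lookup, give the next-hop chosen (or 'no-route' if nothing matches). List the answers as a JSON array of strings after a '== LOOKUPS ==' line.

Trace:
  add 95.101.0.0/17 -> H0 at depth 17
  del 95.101.0.0/17 (clear depth 17)
  add 95.0.0.0/9 -> H1 at depth 9
  add 95.0.0.0/8 -> H4 at depth 8
  ? 95.3.240.199  path d0:-→d1:-→d2:-→d3:-→d4:-→d5:-→d6:-→d7:-→d8:H4→d9:H1  best=H1
  ? 95.0.0.203  path d0:-→d1:-→d2:-→d3:-→d4:-→d5:-→d6:-→d7:-→d8:H4→d9:H1  best=H1
  ? 238.110.235.243  path d0:-  best=no-route
  add 0.0.0.0/0 -> H1 at depth 0
  add 0.0.0.0/0 -> H1 at depth 0
  add 95.101.81.133/32 -> H0 at depth 32
  add 52.35.0.0/16 -> H0 at depth 16
  ? 20.17.193.107  path d0:H1→d1:-→d2:-  best=H1
  ? 95.29.71.231  path d0:H1→d1:-→d2:-→d3:-→d4:-→d5:-→d6:-→d7:-→d8:H4→d9:H1  best=H1
  ? 108.118.179.212  path d0:H1→d1:-→d2:-  best=H1
  add 52.0.0.0/8 -> H3 at depth 8
  add 0.0.0.0/2 -> H1 at depth 2
  ? 95.101.81.133  path d0:H1→d1:-→d2:-→d3:-→d4:-→d5:-→d6:-→d7:-→d8:H4→d9:H1→d10:-→d11:-→d12:-→d13:-→d14:-→d15:-→d16:-→d17:-→d18:-→d19:-→d20:-→d21:-→d22:-→d23:-→d24:-→d25:-→d26:-→d27:-→d28:-→d29:-→d30:-→d31:-→d32:H0  best=H0
  add 52.35.16.0/20 -> H1 at depth 20
  add 52.35.0.0/16 -> H3 at depth 16
  add 95.0.0.0/8 -> H4 at depth 8
  ? 95.45.164.76  path d0:H1→d1:-→d2:-→d3:-→d4:-→d5:-→d6:-→d7:-→d8:H4→d9:H1  best=H1
  ? 95.101.81.133  path d0:H1→d1:-→d2:-→d3:-→d4:-→d5:-→d6:-→d7:-→d8:H4→d9:H1→d10:-→d11:-→d12:-→d13:-→d14:-→d15:-→d16:-→d17:-→d18:-→d19:-→d20:-→d21:-→d22:-→d23:-→d24:-→d25:-→d26:-→d27:-→d28:-→d29:-→d30:-→d31:-→d32:H0  best=H0
  add 52.35.30.16/28 -> H2 at depth 28
  ? 95.0.0.0  path d0:H1→d1:-→d2:-→d3:-→d4:-→d5:-→d6:-→d7:-→d8:H4→d9:H1  best=H1
  ? 52.0.6.95  path d0:H1→d1:-→d2:H1→d3:-→d4:-→d5:-→d6:-→d7:-→d8:H3→d9:-→d10:-  best=H3
  add 95.96.0.0/12 -> H4 at depth 12
  ? 95.101.81.133  path d0:H1→d1:-→d2:-→d3:-→d4:-→d5:-→d6:-→d7:-→d8:H4→d9:H1→d10:-→d11:-→d12:H4→d13:-→d14:-→d15:-→d16:-→d17:-→d18:-→d19:-→d20:-→d21:-→d22:-→d23:-→d24:-→d25:-→d26:-→d27:-→d28:-→d29:-→d30:-→d31:-→d32:H0  best=H0
  add 52.35.16.0/20 -> H1 at depth 20
  add 95.101.0.0/16 -> H0 at depth 16
  del 95.96.0.0/12 (clear depth 12)
  add 52.35.30.27/32 -> H0 at depth 32
  ? 95.0.0.0  path d0:H1→d1:-→d2:-→d3:-→d4:-→d5:-→d6:-→d7:-→d8:H4→d9:H1  best=H1
  ? 52.44.203.64  path d0:H1→d1:-→d2:H1→d3:-→d4:-→d5:-→d6:-→d7:-→d8:H3→d9:-→d10:-→d11:-→d12:-  best=H3
  add 52.35.30.27/32 -> H4 at depth 32
  ? 95.3.108.3  path d0:H1→d1:-→d2:-→d3:-→d4:-→d5:-→d6:-→d7:-→d8:H4→d9:H1  best=H1
  del 52.35.30.16/28 (clear depth 28)
  add 0.0.0.0/0 -> H3 at depth 0
  ? 95.0.2.201  path d0:H3→d1:-→d2:-→d3:-→d4:-→d5:-→d6:-→d7:-→d8:H4→d9:H1  best=H1

== LOOKUPS ==
["H1","H1","no-route","H1","H1","H1","H0","H1","H0","H1","H3","H0","H1","H3","H1","H1"]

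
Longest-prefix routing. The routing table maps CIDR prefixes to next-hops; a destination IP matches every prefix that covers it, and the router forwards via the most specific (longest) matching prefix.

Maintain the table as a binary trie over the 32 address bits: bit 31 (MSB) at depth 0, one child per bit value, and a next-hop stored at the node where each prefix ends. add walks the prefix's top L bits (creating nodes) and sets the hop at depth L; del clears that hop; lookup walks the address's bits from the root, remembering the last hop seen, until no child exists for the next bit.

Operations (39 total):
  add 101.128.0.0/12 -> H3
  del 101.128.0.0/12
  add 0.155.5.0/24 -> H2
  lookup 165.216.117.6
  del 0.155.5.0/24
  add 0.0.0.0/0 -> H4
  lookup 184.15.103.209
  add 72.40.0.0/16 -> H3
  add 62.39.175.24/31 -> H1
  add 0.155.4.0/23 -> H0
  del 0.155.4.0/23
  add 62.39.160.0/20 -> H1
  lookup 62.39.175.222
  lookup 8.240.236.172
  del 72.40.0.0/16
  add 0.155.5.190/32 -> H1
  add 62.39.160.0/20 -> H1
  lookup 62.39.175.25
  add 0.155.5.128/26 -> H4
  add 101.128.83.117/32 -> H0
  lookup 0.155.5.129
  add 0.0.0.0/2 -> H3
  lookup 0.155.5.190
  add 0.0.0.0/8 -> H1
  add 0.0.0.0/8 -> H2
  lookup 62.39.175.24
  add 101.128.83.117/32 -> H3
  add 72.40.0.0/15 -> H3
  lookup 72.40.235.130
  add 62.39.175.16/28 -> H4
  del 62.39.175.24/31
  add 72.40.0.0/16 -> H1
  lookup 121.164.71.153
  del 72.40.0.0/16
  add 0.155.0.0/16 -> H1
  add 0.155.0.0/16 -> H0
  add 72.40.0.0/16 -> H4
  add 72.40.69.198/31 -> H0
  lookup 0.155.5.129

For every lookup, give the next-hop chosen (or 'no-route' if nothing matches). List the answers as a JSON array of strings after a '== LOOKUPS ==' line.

Trace:
  + 101.128.0.0/12 (H3) depth=12
  del 101.128.0.0/12 (clear depth 12)
  + 0.155.5.0/24 (H2) depth=24
  ? 165.216.117.6  path d0:-  best=no-route
  del 0.155.5.0/24 (clear depth 24)
  + 0.0.0.0/0 (H4) depth=0
  ? 184.15.103.209  path d0:H4  best=H4
  + 72.40.0.0/16 (H3) depth=16
  + 62.39.175.24/31 (H1) depth=31
  + 0.155.4.0/23 (H0) depth=23
  del 0.155.4.0/23 (clear depth 23)
  + 62.39.160.0/20 (H1) depth=20
  ? 62.39.175.222  path d0:H4→d1:-→d2:-→d3:-→d4:-→d5:-→d6:-→d7:-→d8:-→d9:-→d10:-→d11:-→d12:-→d13:-→d14:-→d15:-→d16:-→d17:-→d18:-→d19:-→d20:H1→d21:-→d22:-→d23:-→d24:-  best=H1
  ? 8.240.236.172  path d0:H4→d1:-→d2:-→d3:-→d4:-  best=H4
  del 72.40.0.0/16 (clear depth 16)
  + 0.155.5.190/32 (H1) depth=32
  + 62.39.160.0/20 (H1) depth=20
  ? 62.39.175.25  path d0:H4→d1:-→d2:-→d3:-→d4:-→d5:-→d6:-→d7:-→d8:-→d9:-→d10:-→d11:-→d12:-→d13:-→d14:-→d15:-→d16:-→d17:-→d18:-→d19:-→d20:H1→d21:-→d22:-→d23:-→d24:-→d25:-→d26:-→d27:-→d28:-→d29:-→d30:-→d31:H1  best=H1
  + 0.155.5.128/26 (H4) depth=26
  + 101.128.83.117/32 (H0) depth=32
  ? 0.155.5.129  path d0:H4→d1:-→d2:-→d3:-→d4:-→d5:-→d6:-→d7:-→d8:-→d9:-→d10:-→d11:-→d12:-→d13:-→d14:-→d15:-→d16:-→d17:-→d18:-→d19:-→d20:-→d21:-→d22:-→d23:-→d24:-→d25:-→d26:H4  best=H4
  + 0.0.0.0/2 (H3) depth=2
  ? 0.155.5.190  path d0:H4→d1:-→d2:H3→d3:-→d4:-→d5:-→d6:-→d7:-→d8:-→d9:-→d10:-→d11:-→d12:-→d13:-→d14:-→d15:-→d16:-→d17:-→d18:-→d19:-→d20:-→d21:-→d22:-→d23:-→d24:-→d25:-→d26:H4→d27:-→d28:-→d29:-→d30:-→d31:-→d32:H1  best=H1
  + 0.0.0.0/8 (H1) depth=8
  + 0.0.0.0/8 (H2) depth=8
  ? 62.39.175.24  path d0:H4→d1:-→d2:H3→d3:-→d4:-→d5:-→d6:-→d7:-→d8:-→d9:-→d10:-→d11:-→d12:-→d13:-→d14:-→d15:-→d16:-→d17:-→d18:-→d19:-→d20:H1→d21:-→d22:-→d23:-→d24:-→d25:-→d26:-→d27:-→d28:-→d29:-→d30:-→d31:H1  best=H1
  + 101.128.83.117/32 (H3) depth=32
  + 72.40.0.0/15 (H3) depth=15
  ? 72.40.235.130  path d0:H4→d1:-→d2:-→d3:-→d4:-→d5:-→d6:-→d7:-→d8:-→d9:-→d10:-→d11:-→d12:-→d13:-→d14:-→d15:H3→d16:-  best=H3
  + 62.39.175.16/28 (H4) depth=28
  del 62.39.175.24/31 (clear depth 31)
  + 72.40.0.0/16 (H1) depth=16
  ? 121.164.71.153  path d0:H4→d1:-→d2:-→d3:-  best=H4
  del 72.40.0.0/16 (clear depth 16)
  + 0.155.0.0/16 (H1) depth=16
  + 0.155.0.0/16 (H0) depth=16
  + 72.40.0.0/16 (H4) depth=16
  + 72.40.69.198/31 (H0) depth=31
  ? 0.155.5.129  path d0:H4→d1:-→d2:H3→d3:-→d4:-→d5:-→d6:-→d7:-→d8:H2→d9:-→d10:-→d11:-→d12:-→d13:-→d14:-→d15:-→d16:H0→d17:-→d18:-→d19:-→d20:-→d21:-→d22:-→d23:-→d24:-→d25:-→d26:H4  best=H4

== LOOKUPS ==
["no-route","H4","H1","H4","H1","H4","H1","H1","H3","H4","H4"]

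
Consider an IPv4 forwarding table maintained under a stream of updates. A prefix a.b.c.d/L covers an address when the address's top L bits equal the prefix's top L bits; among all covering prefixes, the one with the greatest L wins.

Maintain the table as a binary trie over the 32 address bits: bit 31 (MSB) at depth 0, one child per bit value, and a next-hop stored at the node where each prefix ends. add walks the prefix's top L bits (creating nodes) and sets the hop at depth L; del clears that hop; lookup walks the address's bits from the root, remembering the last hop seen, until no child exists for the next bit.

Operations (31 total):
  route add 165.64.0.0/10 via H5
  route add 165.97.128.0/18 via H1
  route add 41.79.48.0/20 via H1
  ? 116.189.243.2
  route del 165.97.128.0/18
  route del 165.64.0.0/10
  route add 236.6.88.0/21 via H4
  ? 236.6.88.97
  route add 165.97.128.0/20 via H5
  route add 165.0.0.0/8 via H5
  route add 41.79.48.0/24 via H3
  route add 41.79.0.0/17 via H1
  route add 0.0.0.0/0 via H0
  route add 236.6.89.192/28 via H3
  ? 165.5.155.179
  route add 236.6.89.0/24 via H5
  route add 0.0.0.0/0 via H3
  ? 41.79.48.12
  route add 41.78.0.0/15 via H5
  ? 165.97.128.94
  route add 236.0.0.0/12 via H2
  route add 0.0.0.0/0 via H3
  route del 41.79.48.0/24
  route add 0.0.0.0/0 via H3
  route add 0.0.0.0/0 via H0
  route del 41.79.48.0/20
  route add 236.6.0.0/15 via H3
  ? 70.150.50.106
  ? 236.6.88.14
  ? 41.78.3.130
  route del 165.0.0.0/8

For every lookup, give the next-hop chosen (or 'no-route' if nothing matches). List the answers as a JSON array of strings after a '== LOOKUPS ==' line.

Apply in order:
  + 165.64.0.0/10 (H5) depth=10
  + 165.97.128.0/18 (H1) depth=18
  + 41.79.48.0/20 (H1) depth=20
  ? 116.189.243.2  path d0:-→d1:-  best=no-route
  - 165.97.128.0/18 clear@18
  - 165.64.0.0/10 clear@10
  + 236.6.88.0/21 (H4) depth=21
  ? 236.6.88.97  path d0:-→d1:-→d2:-→d3:-→d4:-→d5:-→d6:-→d7:-→d8:-→d9:-→d10:-→d11:-→d12:-→d13:-→d14:-→d15:-→d16:-→d17:-→d18:-→d19:-→d20:-→d21:H4  best=H4
  + 165.97.128.0/20 (H5) depth=20
  + 165.0.0.0/8 (H5) depth=8
  + 41.79.48.0/24 (H3) depth=24
  + 41.79.0.0/17 (H1) depth=17
  + 0.0.0.0/0 (H0) depth=0
  + 236.6.89.192/28 (H3) depth=28
  ? 165.5.155.179  path d0:H0→d1:-→d2:-→d3:-→d4:-→d5:-→d6:-→d7:-→d8:H5→d9:-  best=H5
  + 236.6.89.0/24 (H5) depth=24
  + 0.0.0.0/0 (H3) depth=0
  ? 41.79.48.12  path d0:H3→d1:-→d2:-→d3:-→d4:-→d5:-→d6:-→d7:-→d8:-→d9:-→d10:-→d11:-→d12:-→d13:-→d14:-→d15:-→d16:-→d17:H1→d18:-→d19:-→d20:H1→d21:-→d22:-→d23:-→d24:H3  best=H3
  + 41.78.0.0/15 (H5) depth=15
  ? 165.97.128.94  path d0:H3→d1:-→d2:-→d3:-→d4:-→d5:-→d6:-→d7:-→d8:H5→d9:-→d10:-→d11:-→d12:-→d13:-→d14:-→d15:-→d16:-→d17:-→d18:-→d19:-→d20:H5  best=H5
  + 236.0.0.0/12 (H2) depth=12
  + 0.0.0.0/0 (H3) depth=0
  - 41.79.48.0/24 clear@24
  + 0.0.0.0/0 (H3) depth=0
  + 0.0.0.0/0 (H0) depth=0
  - 41.79.48.0/20 clear@20
  + 236.6.0.0/15 (H3) depth=15
  ? 70.150.50.106  path d0:H0→d1:-  best=H0
  ? 236.6.88.14  path d0:H0→d1:-→d2:-→d3:-→d4:-→d5:-→d6:-→d7:-→d8:-→d9:-→d10:-→d11:-→d12:H2→d13:-→d14:-→d15:H3→d16:-→d17:-→d18:-→d19:-→d20:-→d21:H4→d22:-→d23:-  best=H4
  ? 41.78.3.130  path d0:H0→d1:-→d2:-→d3:-→d4:-→d5:-→d6:-→d7:-→d8:-→d9:-→d10:-→d11:-→d12:-→d13:-→d14:-→d15:H5  best=H5
  - 165.0.0.0/8 clear@8

== LOOKUPS ==
["no-route","H4","H5","H3","H5","H0","H4","H5"]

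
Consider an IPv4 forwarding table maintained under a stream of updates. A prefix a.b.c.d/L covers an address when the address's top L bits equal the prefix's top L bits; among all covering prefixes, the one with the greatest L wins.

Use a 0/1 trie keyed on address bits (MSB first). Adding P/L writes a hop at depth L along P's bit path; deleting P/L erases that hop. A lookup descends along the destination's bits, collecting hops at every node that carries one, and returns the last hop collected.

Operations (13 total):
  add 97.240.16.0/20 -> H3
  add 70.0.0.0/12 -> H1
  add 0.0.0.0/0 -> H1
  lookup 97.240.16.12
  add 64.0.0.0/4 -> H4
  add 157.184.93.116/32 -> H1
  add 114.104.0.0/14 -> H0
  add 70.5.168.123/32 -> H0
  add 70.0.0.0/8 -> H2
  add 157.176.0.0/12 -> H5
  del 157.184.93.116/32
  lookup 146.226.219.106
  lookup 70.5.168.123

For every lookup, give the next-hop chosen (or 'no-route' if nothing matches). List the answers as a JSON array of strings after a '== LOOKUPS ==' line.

Apply in order:
  + 97.240.16.0/20 (H3) depth=20
  + 70.0.0.0/12 (H1) depth=12
  + 0.0.0.0/0 (H1) depth=0
  Q 97.240.16.12: descend 01100001111100000001 ; hops seen [H1,H3] ; pick H3
  + 64.0.0.0/4 (H4) depth=4
  + 157.184.93.116/32 (H1) depth=32
  + 114.104.0.0/14 (H0) depth=14
  + 70.5.168.123/32 (H0) depth=32
  + 70.0.0.0/8 (H2) depth=8
  + 157.176.0.0/12 (H5) depth=12
  - 157.184.93.116/32 clear@32
  Q 146.226.219.106: descend 1001 ; hops seen [H1] ; pick H1
  Q 70.5.168.123: descend 01000110000001011010100001111011 ; hops seen [H1,H4,H2,H1,H0] ; pick H0

== LOOKUPS ==
["H3","H1","H0"]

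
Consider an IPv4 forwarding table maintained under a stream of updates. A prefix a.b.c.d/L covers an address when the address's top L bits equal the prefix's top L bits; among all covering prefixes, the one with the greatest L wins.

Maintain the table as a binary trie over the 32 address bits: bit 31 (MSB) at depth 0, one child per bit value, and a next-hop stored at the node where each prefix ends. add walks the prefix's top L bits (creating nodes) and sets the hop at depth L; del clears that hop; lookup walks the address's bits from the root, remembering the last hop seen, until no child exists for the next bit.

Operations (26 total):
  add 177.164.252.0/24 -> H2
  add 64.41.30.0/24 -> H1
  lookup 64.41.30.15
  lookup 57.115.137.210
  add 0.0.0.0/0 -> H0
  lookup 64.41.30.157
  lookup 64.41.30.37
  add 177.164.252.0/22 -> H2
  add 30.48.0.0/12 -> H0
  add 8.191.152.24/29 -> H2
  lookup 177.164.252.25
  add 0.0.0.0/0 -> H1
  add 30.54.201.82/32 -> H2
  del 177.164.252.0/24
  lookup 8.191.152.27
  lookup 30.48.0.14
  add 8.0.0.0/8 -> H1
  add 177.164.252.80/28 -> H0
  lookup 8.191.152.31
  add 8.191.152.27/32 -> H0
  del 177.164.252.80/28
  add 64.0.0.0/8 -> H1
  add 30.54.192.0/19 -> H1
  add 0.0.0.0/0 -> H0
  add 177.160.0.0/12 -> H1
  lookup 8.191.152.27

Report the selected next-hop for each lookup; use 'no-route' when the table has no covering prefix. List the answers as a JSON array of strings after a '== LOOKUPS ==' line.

Apply in order:
  + 177.164.252.0/24 (H2) depth=24
  + 64.41.30.0/24 (H1) depth=24
  ? 64.41.30.15  path d0:-→d1:-→d2:-→d3:-→d4:-→d5:-→d6:-→d7:-→d8:-→d9:-→d10:-→d11:-→d12:-→d13:-→d14:-→d15:-→d16:-→d17:-→d18:-→d19:-→d20:-→d21:-→d22:-→d23:-→d24:H1  best=H1
  ? 57.115.137.210  path d0:-→d1:-  best=no-route
  + 0.0.0.0/0 (H0) depth=0
  ? 64.41.30.157  path d0:H0→d1:-→d2:-→d3:-→d4:-→d5:-→d6:-→d7:-→d8:-→d9:-→d10:-→d11:-→d12:-→d13:-→d14:-→d15:-→d16:-→d17:-→d18:-→d19:-→d20:-→d21:-→d22:-→d23:-→d24:H1  best=H1
  ? 64.41.30.37  path d0:H0→d1:-→d2:-→d3:-→d4:-→d5:-→d6:-→d7:-→d8:-→d9:-→d10:-→d11:-→d12:-→d13:-→d14:-→d15:-→d16:-→d17:-→d18:-→d19:-→d20:-→d21:-→d22:-→d23:-→d24:H1  best=H1
  + 177.164.252.0/22 (H2) depth=22
  + 30.48.0.0/12 (H0) depth=12
  + 8.191.152.24/29 (H2) depth=29
  ? 177.164.252.25  path d0:H0→d1:-→d2:-→d3:-→d4:-→d5:-→d6:-→d7:-→d8:-→d9:-→d10:-→d11:-→d12:-→d13:-→d14:-→d15:-→d16:-→d17:-→d18:-→d19:-→d20:-→d21:-→d22:H2→d23:-→d24:H2  best=H2
  + 0.0.0.0/0 (H1) depth=0
  + 30.54.201.82/32 (H2) depth=32
  del 177.164.252.0/24 (clear depth 24)
  ? 8.191.152.27  path d0:H1→d1:-→d2:-→d3:-→d4:-→d5:-→d6:-→d7:-→d8:-→d9:-→d10:-→d11:-→d12:-→d13:-→d14:-→d15:-→d16:-→d17:-→d18:-→d19:-→d20:-→d21:-→d22:-→d23:-→d24:-→d25:-→d26:-→d27:-→d28:-→d29:H2  best=H2
  ? 30.48.0.14  path d0:H1→d1:-→d2:-→d3:-→d4:-→d5:-→d6:-→d7:-→d8:-→d9:-→d10:-→d11:-→d12:H0→d13:-  best=H0
  + 8.0.0.0/8 (H1) depth=8
  + 177.164.252.80/28 (H0) depth=28
  ? 8.191.152.31  path d0:H1→d1:-→d2:-→d3:-→d4:-→d5:-→d6:-→d7:-→d8:H1→d9:-→d10:-→d11:-→d12:-→d13:-→d14:-→d15:-→d16:-→d17:-→d18:-→d19:-→d20:-→d21:-→d22:-→d23:-→d24:-→d25:-→d26:-→d27:-→d28:-→d29:H2  best=H2
  + 8.191.152.27/32 (H0) depth=32
  del 177.164.252.80/28 (clear depth 28)
  + 64.0.0.0/8 (H1) depth=8
  + 30.54.192.0/19 (H1) depth=19
  + 0.0.0.0/0 (H0) depth=0
  + 177.160.0.0/12 (H1) depth=12
  ? 8.191.152.27  path d0:H0→d1:-→d2:-→d3:-→d4:-→d5:-→d6:-→d7:-→d8:H1→d9:-→d10:-→d11:-→d12:-→d13:-→d14:-→d15:-→d16:-→d17:-→d18:-→d19:-→d20:-→d21:-→d22:-→d23:-→d24:-→d25:-→d26:-→d27:-→d28:-→d29:H2→d30:-→d31:-→d32:H0  best=H0

== LOOKUPS ==
["H1","no-route","H1","H1","H2","H2","H0","H2","H0"]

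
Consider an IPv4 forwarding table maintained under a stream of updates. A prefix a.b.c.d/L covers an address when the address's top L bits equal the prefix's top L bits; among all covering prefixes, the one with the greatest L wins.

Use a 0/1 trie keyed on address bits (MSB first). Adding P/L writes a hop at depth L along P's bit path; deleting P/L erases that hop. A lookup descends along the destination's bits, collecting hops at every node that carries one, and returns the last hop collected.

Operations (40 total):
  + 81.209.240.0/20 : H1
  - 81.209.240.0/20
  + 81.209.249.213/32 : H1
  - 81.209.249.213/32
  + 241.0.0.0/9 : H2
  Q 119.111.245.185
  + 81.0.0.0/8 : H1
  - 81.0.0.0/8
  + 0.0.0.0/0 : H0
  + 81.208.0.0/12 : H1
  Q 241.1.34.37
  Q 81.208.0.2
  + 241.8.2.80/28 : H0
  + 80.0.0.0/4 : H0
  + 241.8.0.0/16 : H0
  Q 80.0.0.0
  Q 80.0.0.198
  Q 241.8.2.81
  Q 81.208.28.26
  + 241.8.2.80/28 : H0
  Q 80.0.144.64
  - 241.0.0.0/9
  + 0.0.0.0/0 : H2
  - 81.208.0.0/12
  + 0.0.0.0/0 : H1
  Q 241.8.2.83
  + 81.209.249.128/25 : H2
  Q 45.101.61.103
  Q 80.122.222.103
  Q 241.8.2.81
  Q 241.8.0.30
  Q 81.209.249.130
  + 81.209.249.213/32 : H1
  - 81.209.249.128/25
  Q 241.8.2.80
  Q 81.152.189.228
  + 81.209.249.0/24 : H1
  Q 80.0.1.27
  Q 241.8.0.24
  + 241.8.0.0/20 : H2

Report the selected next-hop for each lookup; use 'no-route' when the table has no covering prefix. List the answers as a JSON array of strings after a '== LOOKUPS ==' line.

Apply in order:
  add 81.209.240.0/20 -> H1 at depth 20
  del 81.209.240.0/20 (clear depth 20)
  add 81.209.249.213/32 -> H1 at depth 32
  del 81.209.249.213/32 (clear depth 32)
  add 241.0.0.0/9 -> H2 at depth 9
  ? 119.111.245.185  path d0:-→d1:-→d2:-  best=no-route
  add 81.0.0.0/8 -> H1 at depth 8
  del 81.0.0.0/8 (clear depth 8)
  add 0.0.0.0/0 -> H0 at depth 0
  add 81.208.0.0/12 -> H1 at depth 12
  ? 241.1.34.37  path d0:H0→d1:-→d2:-→d3:-→d4:-→d5:-→d6:-→d7:-→d8:-→d9:H2  best=H2
  ? 81.208.0.2  path d0:H0→d1:-→d2:-→d3:-→d4:-→d5:-→d6:-→d7:-→d8:-→d9:-→d10:-→d11:-→d12:H1→d13:-→d14:-→d15:-  best=H1
  add 241.8.2.80/28 -> H0 at depth 28
  add 80.0.0.0/4 -> H0 at depth 4
  add 241.8.0.0/16 -> H0 at depth 16
  ? 80.0.0.0  path d0:H0→d1:-→d2:-→d3:-→d4:H0→d5:-→d6:-→d7:-  best=H0
  ? 80.0.0.198  path d0:H0→d1:-→d2:-→d3:-→d4:H0→d5:-→d6:-→d7:-  best=H0
  ? 241.8.2.81  path d0:H0→d1:-→d2:-→d3:-→d4:-→d5:-→d6:-→d7:-→d8:-→d9:H2→d10:-→d11:-→d12:-→d13:-→d14:-→d15:-→d16:H0→d17:-→d18:-→d19:-→d20:-→d21:-→d22:-→d23:-→d24:-→d25:-→d26:-→d27:-→d28:H0  best=H0
  ? 81.208.28.26  path d0:H0→d1:-→d2:-→d3:-→d4:H0→d5:-→d6:-→d7:-→d8:-→d9:-→d10:-→d11:-→d12:H1→d13:-→d14:-→d15:-  best=H1
  add 241.8.2.80/28 -> H0 at depth 28
  ? 80.0.144.64  path d0:H0→d1:-→d2:-→d3:-→d4:H0→d5:-→d6:-→d7:-  best=H0
  del 241.0.0.0/9 (clear depth 9)
  add 0.0.0.0/0 -> H2 at depth 0
  del 81.208.0.0/12 (clear depth 12)
  add 0.0.0.0/0 -> H1 at depth 0
  ? 241.8.2.83  path d0:H1→d1:-→d2:-→d3:-→d4:-→d5:-→d6:-→d7:-→d8:-→d9:-→d10:-→d11:-→d12:-→d13:-→d14:-→d15:-→d16:H0→d17:-→d18:-→d19:-→d20:-→d21:-→d22:-→d23:-→d24:-→d25:-→d26:-→d27:-→d28:H0  best=H0
  add 81.209.249.128/25 -> H2 at depth 25
  ? 45.101.61.103  path d0:H1→d1:-  best=H1
  ? 80.122.222.103  path d0:H1→d1:-→d2:-→d3:-→d4:H0→d5:-→d6:-→d7:-  best=H0
  ? 241.8.2.81  path d0:H1→d1:-→d2:-→d3:-→d4:-→d5:-→d6:-→d7:-→d8:-→d9:-→d10:-→d11:-→d12:-→d13:-→d14:-→d15:-→d16:H0→d17:-→d18:-→d19:-→d20:-→d21:-→d22:-→d23:-→d24:-→d25:-→d26:-→d27:-→d28:H0  best=H0
  ? 241.8.0.30  path d0:H1→d1:-→d2:-→d3:-→d4:-→d5:-→d6:-→d7:-→d8:-→d9:-→d10:-→d11:-→d12:-→d13:-→d14:-→d15:-→d16:H0→d17:-→d18:-→d19:-→d20:-→d21:-→d22:-  best=H0
  ? 81.209.249.130  path d0:H1→d1:-→d2:-→d3:-→d4:H0→d5:-→d6:-→d7:-→d8:-→d9:-→d10:-→d11:-→d12:-→d13:-→d14:-→d15:-→d16:-→d17:-→d18:-→d19:-→d20:-→d21:-→d22:-→d23:-→d24:-→d25:H2  best=H2
  add 81.209.249.213/32 -> H1 at depth 32
  del 81.209.249.128/25 (clear depth 25)
  ? 241.8.2.80  path d0:H1→d1:-→d2:-→d3:-→d4:-→d5:-→d6:-→d7:-→d8:-→d9:-→d10:-→d11:-→d12:-→d13:-→d14:-→d15:-→d16:H0→d17:-→d18:-→d19:-→d20:-→d21:-→d22:-→d23:-→d24:-→d25:-→d26:-→d27:-→d28:H0  best=H0
  ? 81.152.189.228  path d0:H1→d1:-→d2:-→d3:-→d4:H0→d5:-→d6:-→d7:-→d8:-→d9:-  best=H0
  add 81.209.249.0/24 -> H1 at depth 24
  ? 80.0.1.27  path d0:H1→d1:-→d2:-→d3:-→d4:H0→d5:-→d6:-→d7:-  best=H0
  ? 241.8.0.24  path d0:H1→d1:-→d2:-→d3:-→d4:-→d5:-→d6:-→d7:-→d8:-→d9:-→d10:-→d11:-→d12:-→d13:-→d14:-→d15:-→d16:H0→d17:-→d18:-→d19:-→d20:-→d21:-→d22:-  best=H0
  add 241.8.0.0/20 -> H2 at depth 20

== LOOKUPS ==
["no-route","H2","H1","H0","H0","H0","H1","H0","H0","H1","H0","H0","H0","H2","H0","H0","H0","H0"]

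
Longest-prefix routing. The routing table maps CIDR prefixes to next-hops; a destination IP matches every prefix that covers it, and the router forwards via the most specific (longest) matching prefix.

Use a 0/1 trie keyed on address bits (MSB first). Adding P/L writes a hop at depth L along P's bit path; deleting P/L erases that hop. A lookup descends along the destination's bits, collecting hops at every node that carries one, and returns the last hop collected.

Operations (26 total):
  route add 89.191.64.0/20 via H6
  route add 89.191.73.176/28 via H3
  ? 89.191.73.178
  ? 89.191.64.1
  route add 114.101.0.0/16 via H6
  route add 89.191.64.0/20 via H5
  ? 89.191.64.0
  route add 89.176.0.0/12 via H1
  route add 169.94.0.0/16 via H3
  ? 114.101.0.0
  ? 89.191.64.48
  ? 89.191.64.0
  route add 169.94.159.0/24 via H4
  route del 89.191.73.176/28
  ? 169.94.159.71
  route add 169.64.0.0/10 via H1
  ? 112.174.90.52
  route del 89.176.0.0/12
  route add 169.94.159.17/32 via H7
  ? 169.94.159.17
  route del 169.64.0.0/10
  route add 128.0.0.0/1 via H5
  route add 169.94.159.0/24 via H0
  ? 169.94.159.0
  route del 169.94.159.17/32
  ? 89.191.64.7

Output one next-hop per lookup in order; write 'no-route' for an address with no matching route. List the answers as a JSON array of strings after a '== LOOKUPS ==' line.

Process each operation:
  + 89.191.64.0/20 (H6) depth=20
  + 89.191.73.176/28 (H3) depth=28
  lookup 89.191.73.178: bits 0101100110111111010010011011 walk d0:-→d1:-→d2:-→d3:-→d4:-→d5:-→d6:-→d7:-→d8:-→d9:-→d10:-→d11:-→d12:-→d13:-→d14:-→d15:-→d16:-→d17:-→d18:-→d19:-→d20:H6→d21:-→d22:-→d23:-→d24:-→d25:-→d26:-→d27:-→d28:H3 -> H3
  lookup 89.191.64.1: bits 01011001101111110100 walk d0:-→d1:-→d2:-→d3:-→d4:-→d5:-→d6:-→d7:-→d8:-→d9:-→d10:-→d11:-→d12:-→d13:-→d14:-→d15:-→d16:-→d17:-→d18:-→d19:-→d20:H6 -> H6
  + 114.101.0.0/16 (H6) depth=16
  + 89.191.64.0/20 (H5) depth=20
  lookup 89.191.64.0: bits 01011001101111110100 walk d0:-→d1:-→d2:-→d3:-→d4:-→d5:-→d6:-→d7:-→d8:-→d9:-→d10:-→d11:-→d12:-→d13:-→d14:-→d15:-→d16:-→d17:-→d18:-→d19:-→d20:H5 -> H5
  + 89.176.0.0/12 (H1) depth=12
  + 169.94.0.0/16 (H3) depth=16
  lookup 114.101.0.0: bits 0111001001100101 walk d0:-→d1:-→d2:-→d3:-→d4:-→d5:-→d6:-→d7:-→d8:-→d9:-→d10:-→d11:-→d12:-→d13:-→d14:-→d15:-→d16:H6 -> H6
  lookup 89.191.64.48: bits 01011001101111110100 walk d0:-→d1:-→d2:-→d3:-→d4:-→d5:-→d6:-→d7:-→d8:-→d9:-→d10:-→d11:-→d12:H1→d13:-→d14:-→d15:-→d16:-→d17:-→d18:-→d19:-→d20:H5 -> H5
  lookup 89.191.64.0: bits 01011001101111110100 walk d0:-→d1:-→d2:-→d3:-→d4:-→d5:-→d6:-→d7:-→d8:-→d9:-→d10:-→d11:-→d12:H1→d13:-→d14:-→d15:-→d16:-→d17:-→d18:-→d19:-→d20:H5 -> H5
  + 169.94.159.0/24 (H4) depth=24
  - 89.191.73.176/28 clear@28
  lookup 169.94.159.71: bits 101010010101111010011111 walk d0:-→d1:-→d2:-→d3:-→d4:-→d5:-→d6:-→d7:-→d8:-→d9:-→d10:-→d11:-→d12:-→d13:-→d14:-→d15:-→d16:H3→d17:-→d18:-→d19:-→d20:-→d21:-→d22:-→d23:-→d24:H4 -> H4
  + 169.64.0.0/10 (H1) depth=10
  lookup 112.174.90.52: bits 011100 walk d0:-→d1:-→d2:-→d3:-→d4:-→d5:-→d6:- -> no-route
  - 89.176.0.0/12 clear@12
  + 169.94.159.17/32 (H7) depth=32
  lookup 169.94.159.17: bits 10101001010111101001111100010001 walk d0:-→d1:-→d2:-→d3:-→d4:-→d5:-→d6:-→d7:-→d8:-→d9:-→d10:H1→d11:-→d12:-→d13:-→d14:-→d15:-→d16:H3→d17:-→d18:-→d19:-→d20:-→d21:-→d22:-→d23:-→d24:H4→d25:-→d26:-→d27:-→d28:-→d29:-→d30:-→d31:-→d32:H7 -> H7
  - 169.64.0.0/10 clear@10
  + 128.0.0.0/1 (H5) depth=1
  + 169.94.159.0/24 (H0) depth=24
  lookup 169.94.159.0: bits 101010010101111010011111000 walk d0:-→d1:H5→d2:-→d3:-→d4:-→d5:-→d6:-→d7:-→d8:-→d9:-→d10:-→d11:-→d12:-→d13:-→d14:-→d15:-→d16:H3→d17:-→d18:-→d19:-→d20:-→d21:-→d22:-→d23:-→d24:H0→d25:-→d26:-→d27:- -> H0
  - 169.94.159.17/32 clear@32
  lookup 89.191.64.7: bits 01011001101111110100 walk d0:-→d1:-→d2:-→d3:-→d4:-→d5:-→d6:-→d7:-→d8:-→d9:-→d10:-→d11:-→d12:-→d13:-→d14:-→d15:-→d16:-→d17:-→d18:-→d19:-→d20:H5 -> H5

== LOOKUPS ==
["H3","H6","H5","H6","H5","H5","H4","no-route","H7","H0","H5"]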